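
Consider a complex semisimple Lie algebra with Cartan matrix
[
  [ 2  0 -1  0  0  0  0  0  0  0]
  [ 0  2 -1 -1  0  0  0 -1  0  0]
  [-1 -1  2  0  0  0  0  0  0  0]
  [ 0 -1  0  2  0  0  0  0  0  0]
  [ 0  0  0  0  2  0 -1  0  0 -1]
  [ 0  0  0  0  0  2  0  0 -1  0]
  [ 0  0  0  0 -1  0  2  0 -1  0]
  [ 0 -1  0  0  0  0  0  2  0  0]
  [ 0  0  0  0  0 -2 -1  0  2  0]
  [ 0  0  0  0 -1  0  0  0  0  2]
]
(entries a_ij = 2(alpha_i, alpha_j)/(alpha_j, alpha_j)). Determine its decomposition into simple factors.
type B_5 ⊕ type D_5

The diagram associated to this matrix has two connected components: the simple roots {alpha_5, alpha_6, alpha_7, alpha_9, alpha_10} form a chain of 5 nodes with a double edge at one end; the terminal node there is the unique short simple root (B_5), and {alpha_1, alpha_2, alpha_3, alpha_4, alpha_8} form a chain of 3 nodes with a fork of two nodes at one end (D_5). A semisimple Lie algebra decomposes uniquely as the direct sum of simple ideals, one per connected component of its Dynkin diagram, so g ≅ B_5 ⊕ D_5 (dimension 55 + 45 = 100).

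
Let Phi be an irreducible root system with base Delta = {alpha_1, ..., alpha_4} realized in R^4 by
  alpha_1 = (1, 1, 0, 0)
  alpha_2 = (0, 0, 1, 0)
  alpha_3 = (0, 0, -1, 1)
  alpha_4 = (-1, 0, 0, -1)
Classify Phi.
type B_4

Compute the Cartan integers a_ij = 2(alpha_i, alpha_j)/(alpha_j, alpha_j); the resulting 4x4 Cartan matrix is
[[2, 0, 0, -1], [0, 2, -1, 0], [0, -2, 2, -1], [-1, 0, -1, 2]].
The roots have two lengths (squared-length ratio 2:1); the short ones are alpha_{2}. The associated Dynkin diagram is a chain of 4 nodes with a double edge at one end; the terminal node there is the unique short simple root (B_4), so the type is B_4 (the algebra so(9)).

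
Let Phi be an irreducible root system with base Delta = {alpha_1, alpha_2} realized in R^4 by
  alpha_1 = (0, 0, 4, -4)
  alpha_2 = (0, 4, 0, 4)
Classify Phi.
Compute the Cartan integers a_ij = 2(alpha_i, alpha_j)/(alpha_j, alpha_j); the resulting 2x2 Cartan matrix is
[[2, -1], [-1, 2]].
All simple roots have the same length, so the diagram is simply laced. The associated Dynkin diagram is a chain of 2 nodes with single edges (A_2), so the type is A_2 (the algebra sl(3)).

type A_2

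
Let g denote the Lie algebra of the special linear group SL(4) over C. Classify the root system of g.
This is sl(4), which has dimension 4^2 - 1 = 15 and rank 4 - 1 = 3 (a Cartan subalgebra is the diagonal traceless matrices). In the classification of classical Lie algebras, the special linear algebra sl(n+1) has type A_n; here n = 3, so the Dynkin diagram is a chain of 3 nodes with single edges (A_3). Hence the type is A_3.

A_3 (sl(4))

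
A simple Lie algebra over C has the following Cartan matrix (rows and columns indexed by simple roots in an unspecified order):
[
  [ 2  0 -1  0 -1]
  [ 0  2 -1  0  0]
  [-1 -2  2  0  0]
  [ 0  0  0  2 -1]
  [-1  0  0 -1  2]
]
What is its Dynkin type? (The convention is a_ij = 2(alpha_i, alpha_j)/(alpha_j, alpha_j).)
B_5 (so(11))

The matrix has rank 5 with 2's on the diagonal. Reading the off-diagonal entries as Dynkin edges (a single edge where a_ij = a_ji = -1; a double or triple edge where a_ij * a_ji = 2 or 3), the diagram is a chain of 5 nodes with a double edge at one end; the terminal node there is the unique short simple root (B_5). One simple-root ordering that puts it in standard form is (alpha_4, alpha_5, alpha_1, alpha_3, alpha_2). So the algebra is type B_5, i.e. so(11).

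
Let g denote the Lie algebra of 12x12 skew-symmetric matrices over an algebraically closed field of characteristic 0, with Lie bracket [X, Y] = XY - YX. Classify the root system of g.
This is so(12) with 12 even, which has dimension 12(12-1)/2 = 66 and rank 12/2 = 6. In the classification of classical Lie algebras, the orthogonal algebra so(2n) in an even number of variables has type D_n; here n = 6, so the Dynkin diagram is a chain of 4 nodes with a fork of two nodes at one end (D_6). Hence the type is D_6.

D_6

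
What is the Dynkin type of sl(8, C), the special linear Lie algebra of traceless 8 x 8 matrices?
A_7 (sl(8))

This is sl(8), which has dimension 8^2 - 1 = 63 and rank 8 - 1 = 7 (a Cartan subalgebra is the diagonal traceless matrices). In the classification of classical Lie algebras, the special linear algebra sl(n+1) has type A_n; here n = 7, so the Dynkin diagram is a chain of 7 nodes with single edges (A_7). Hence the type is A_7.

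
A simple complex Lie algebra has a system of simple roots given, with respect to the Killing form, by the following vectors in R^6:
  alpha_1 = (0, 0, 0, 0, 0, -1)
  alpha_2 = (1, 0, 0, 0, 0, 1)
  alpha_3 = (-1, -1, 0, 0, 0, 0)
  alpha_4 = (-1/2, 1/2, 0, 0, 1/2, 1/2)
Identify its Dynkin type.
Compute the Cartan integers a_ij = 2(alpha_i, alpha_j)/(alpha_j, alpha_j); the resulting 4x4 Cartan matrix is
[[2, -1, 0, -1], [-2, 2, -1, 0], [0, -1, 2, 0], [-1, 0, 0, 2]].
The roots have two lengths (squared-length ratio 2:1); the short ones are alpha_{1,4}. The associated Dynkin diagram is a chain of 4 nodes with a double edge between the middle two (F_4), so the type is F_4.

F4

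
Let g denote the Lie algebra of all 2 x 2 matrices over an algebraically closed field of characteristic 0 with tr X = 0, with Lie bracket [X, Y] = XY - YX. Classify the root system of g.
type A_1

This is sl(2), which has dimension 2^2 - 1 = 3 and rank 2 - 1 = 1 (a Cartan subalgebra is the diagonal traceless matrices). In the classification of classical Lie algebras, the special linear algebra sl(n+1) has type A_n; here n = 1, so the Dynkin diagram is a chain of 1 nodes with single edges (A_1). Hence the type is A_1.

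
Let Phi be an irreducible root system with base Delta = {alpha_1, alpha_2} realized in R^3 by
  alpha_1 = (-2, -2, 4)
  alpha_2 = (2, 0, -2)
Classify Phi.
Compute the Cartan integers a_ij = 2(alpha_i, alpha_j)/(alpha_j, alpha_j); the resulting 2x2 Cartan matrix is
[[2, -3], [-1, 2]].
The roots have two lengths (squared-length ratio 3:1); the short ones are alpha_{2}. The associated Dynkin diagram is two nodes joined by a triple edge (G_2), so the type is G_2.

G_2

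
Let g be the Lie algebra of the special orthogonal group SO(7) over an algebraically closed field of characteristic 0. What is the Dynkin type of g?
B3

This is so(7) with 7 odd, which has dimension 7(7-1)/2 = 21 and rank (7-1)/2 = 3. In the classification of classical Lie algebras, the orthogonal algebra so(2n+1) in an odd number of variables has type B_n; here n = 3, so the Dynkin diagram is a chain of 3 nodes with a double edge at one end; the terminal node there is the unique short simple root (B_3). Hence the type is B_3.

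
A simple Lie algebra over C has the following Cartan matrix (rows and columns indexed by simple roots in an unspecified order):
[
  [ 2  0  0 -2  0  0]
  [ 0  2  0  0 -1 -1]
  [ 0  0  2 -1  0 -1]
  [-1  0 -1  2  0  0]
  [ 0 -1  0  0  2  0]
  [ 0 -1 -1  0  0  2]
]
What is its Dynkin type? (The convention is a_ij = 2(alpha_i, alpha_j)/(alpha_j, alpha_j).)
The matrix has rank 6 with 2's on the diagonal. Reading the off-diagonal entries as Dynkin edges (a single edge where a_ij = a_ji = -1; a double or triple edge where a_ij * a_ji = 2 or 3), the diagram is a chain of 6 nodes with a double edge at one end; the terminal node there is the unique long simple root (C_6). One simple-root ordering that puts it in standard form is (alpha_5, alpha_2, alpha_6, alpha_3, alpha_4, alpha_1). So the algebra is type C_6, i.e. sp(12).

C_6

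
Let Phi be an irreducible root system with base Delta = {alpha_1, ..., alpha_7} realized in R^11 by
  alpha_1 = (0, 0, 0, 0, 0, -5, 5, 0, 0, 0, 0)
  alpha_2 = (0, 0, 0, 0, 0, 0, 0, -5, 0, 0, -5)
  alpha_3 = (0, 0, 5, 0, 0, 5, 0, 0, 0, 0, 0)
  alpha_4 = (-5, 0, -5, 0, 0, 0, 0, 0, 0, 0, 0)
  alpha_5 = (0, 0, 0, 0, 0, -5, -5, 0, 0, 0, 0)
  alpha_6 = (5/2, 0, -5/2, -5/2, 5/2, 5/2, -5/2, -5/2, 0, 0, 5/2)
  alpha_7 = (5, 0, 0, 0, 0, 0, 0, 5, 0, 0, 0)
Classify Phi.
type E_7

Compute the Cartan integers a_ij = 2(alpha_i, alpha_j)/(alpha_j, alpha_j); the resulting 7x7 Cartan matrix is
[[2, 0, -1, 0, 0, -1, 0], [0, 2, 0, 0, 0, 0, -1], [-1, 0, 2, -1, -1, 0, 0], [0, 0, -1, 2, 0, 0, -1], [0, 0, -1, 0, 2, 0, 0], [-1, 0, 0, 0, 0, 2, 0], [0, -1, 0, -1, 0, 0, 2]].
All simple roots have the same length, so the diagram is simply laced. The associated Dynkin diagram is a chain of 6 nodes with one extra node attached to the third node from one end (E_7), so the type is E_7.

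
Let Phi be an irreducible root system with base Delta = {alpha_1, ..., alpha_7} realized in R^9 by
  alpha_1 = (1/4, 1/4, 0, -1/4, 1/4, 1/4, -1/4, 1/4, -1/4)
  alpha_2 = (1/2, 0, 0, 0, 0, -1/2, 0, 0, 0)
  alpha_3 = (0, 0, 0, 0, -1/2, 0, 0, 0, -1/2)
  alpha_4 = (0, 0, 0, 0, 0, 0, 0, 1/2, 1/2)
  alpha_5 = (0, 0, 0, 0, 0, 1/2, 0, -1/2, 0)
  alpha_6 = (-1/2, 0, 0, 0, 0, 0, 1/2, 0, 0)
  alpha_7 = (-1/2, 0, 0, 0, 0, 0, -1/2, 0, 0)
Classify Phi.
E_7

Compute the Cartan integers a_ij = 2(alpha_i, alpha_j)/(alpha_j, alpha_j); the resulting 7x7 Cartan matrix is
[[2, 0, 0, 0, 0, -1, 0], [0, 2, 0, 0, -1, -1, -1], [0, 0, 2, -1, 0, 0, 0], [0, 0, -1, 2, -1, 0, 0], [0, -1, 0, -1, 2, 0, 0], [-1, -1, 0, 0, 0, 2, 0], [0, -1, 0, 0, 0, 0, 2]].
All simple roots have the same length, so the diagram is simply laced. The associated Dynkin diagram is a chain of 6 nodes with one extra node attached to the third node from one end (E_7), so the type is E_7.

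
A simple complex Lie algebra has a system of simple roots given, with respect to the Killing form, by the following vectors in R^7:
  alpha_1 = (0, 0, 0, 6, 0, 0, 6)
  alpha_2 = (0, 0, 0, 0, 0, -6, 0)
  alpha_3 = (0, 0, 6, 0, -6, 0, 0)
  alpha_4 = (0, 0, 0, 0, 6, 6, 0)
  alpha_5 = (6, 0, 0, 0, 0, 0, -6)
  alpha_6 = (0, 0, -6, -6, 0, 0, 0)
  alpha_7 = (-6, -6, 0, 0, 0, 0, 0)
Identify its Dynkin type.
Compute the Cartan integers a_ij = 2(alpha_i, alpha_j)/(alpha_j, alpha_j); the resulting 7x7 Cartan matrix is
[[2, 0, 0, 0, -1, -1, 0], [0, 2, 0, -1, 0, 0, 0], [0, 0, 2, -1, 0, -1, 0], [0, -2, -1, 2, 0, 0, 0], [-1, 0, 0, 0, 2, 0, -1], [-1, 0, -1, 0, 0, 2, 0], [0, 0, 0, 0, -1, 0, 2]].
The roots have two lengths (squared-length ratio 2:1); the short ones are alpha_{2}. The associated Dynkin diagram is a chain of 7 nodes with a double edge at one end; the terminal node there is the unique short simple root (B_7), so the type is B_7 (the algebra so(15)).

B7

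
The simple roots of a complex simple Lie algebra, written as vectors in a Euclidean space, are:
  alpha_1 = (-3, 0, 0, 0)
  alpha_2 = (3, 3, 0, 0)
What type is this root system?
Compute the Cartan integers a_ij = 2(alpha_i, alpha_j)/(alpha_j, alpha_j); the resulting 2x2 Cartan matrix is
[[2, -1], [-2, 2]].
The roots have two lengths (squared-length ratio 2:1); the short ones are alpha_{1}. The associated Dynkin diagram is a chain of 2 nodes with a double edge at one end; the terminal node there is the unique short simple root (B_2), so the type is B_2 (the algebra so(5)).

B_2 (so(5))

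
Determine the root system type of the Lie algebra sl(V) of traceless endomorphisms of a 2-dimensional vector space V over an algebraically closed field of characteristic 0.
This is sl(2), which has dimension 2^2 - 1 = 3 and rank 2 - 1 = 1 (a Cartan subalgebra is the diagonal traceless matrices). In the classification of classical Lie algebras, the special linear algebra sl(n+1) has type A_n; here n = 1, so the Dynkin diagram is a chain of 1 nodes with single edges (A_1). Hence the type is A_1.

A1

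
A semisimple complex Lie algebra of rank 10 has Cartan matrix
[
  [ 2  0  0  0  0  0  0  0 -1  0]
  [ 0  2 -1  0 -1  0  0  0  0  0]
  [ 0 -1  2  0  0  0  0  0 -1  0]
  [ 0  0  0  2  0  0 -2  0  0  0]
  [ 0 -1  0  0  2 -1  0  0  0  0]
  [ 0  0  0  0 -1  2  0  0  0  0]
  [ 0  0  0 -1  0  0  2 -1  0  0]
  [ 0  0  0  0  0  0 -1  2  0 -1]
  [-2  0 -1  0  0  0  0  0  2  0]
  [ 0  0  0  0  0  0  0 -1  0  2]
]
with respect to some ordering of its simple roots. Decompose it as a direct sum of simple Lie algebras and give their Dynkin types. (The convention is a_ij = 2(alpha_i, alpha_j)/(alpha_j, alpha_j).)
B_6 (so(13)) ⊕ C_4 (sp(8))

The diagram associated to this matrix has two connected components: the simple roots {alpha_1, alpha_2, alpha_3, alpha_5, alpha_6, alpha_9} form a chain of 6 nodes with a double edge at one end; the terminal node there is the unique short simple root (B_6), and {alpha_4, alpha_7, alpha_8, alpha_10} form a chain of 4 nodes with a double edge at one end; the terminal node there is the unique long simple root (C_4). A semisimple Lie algebra decomposes uniquely as the direct sum of simple ideals, one per connected component of its Dynkin diagram, so g ≅ B_6 ⊕ C_4 (dimension 78 + 36 = 114).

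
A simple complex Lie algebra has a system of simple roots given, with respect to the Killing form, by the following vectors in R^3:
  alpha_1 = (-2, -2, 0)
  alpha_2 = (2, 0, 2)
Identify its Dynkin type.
Compute the Cartan integers a_ij = 2(alpha_i, alpha_j)/(alpha_j, alpha_j); the resulting 2x2 Cartan matrix is
[[2, -1], [-1, 2]].
All simple roots have the same length, so the diagram is simply laced. The associated Dynkin diagram is a chain of 2 nodes with single edges (A_2), so the type is A_2 (the algebra sl(3)).

A2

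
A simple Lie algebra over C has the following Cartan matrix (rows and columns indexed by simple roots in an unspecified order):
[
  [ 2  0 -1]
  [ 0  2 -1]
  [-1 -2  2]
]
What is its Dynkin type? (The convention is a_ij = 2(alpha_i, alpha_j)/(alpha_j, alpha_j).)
B3

The matrix has rank 3 with 2's on the diagonal. Reading the off-diagonal entries as Dynkin edges (a single edge where a_ij = a_ji = -1; a double or triple edge where a_ij * a_ji = 2 or 3), the diagram is a chain of 3 nodes with a double edge at one end; the terminal node there is the unique short simple root (B_3). One simple-root ordering that puts it in standard form is (alpha_1, alpha_3, alpha_2). So the algebra is type B_3, i.e. so(7).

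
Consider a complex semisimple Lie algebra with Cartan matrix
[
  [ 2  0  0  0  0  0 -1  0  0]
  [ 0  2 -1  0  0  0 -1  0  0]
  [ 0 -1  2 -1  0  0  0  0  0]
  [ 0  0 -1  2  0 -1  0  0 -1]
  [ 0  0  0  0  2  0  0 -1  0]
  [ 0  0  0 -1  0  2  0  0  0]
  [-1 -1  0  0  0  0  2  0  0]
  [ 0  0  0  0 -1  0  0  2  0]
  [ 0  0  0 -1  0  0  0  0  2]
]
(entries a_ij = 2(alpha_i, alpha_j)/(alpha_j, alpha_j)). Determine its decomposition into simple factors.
A_2 (sl(3)) ⊕ D_7 (so(14))

The diagram associated to this matrix has two connected components: the simple roots {alpha_5, alpha_8} form a chain of 2 nodes with single edges (A_2), and {alpha_1, alpha_2, alpha_3, alpha_4, alpha_6, alpha_7, alpha_9} form a chain of 5 nodes with a fork of two nodes at one end (D_7). A semisimple Lie algebra decomposes uniquely as the direct sum of simple ideals, one per connected component of its Dynkin diagram, so g ≅ A_2 ⊕ D_7 (dimension 8 + 91 = 99).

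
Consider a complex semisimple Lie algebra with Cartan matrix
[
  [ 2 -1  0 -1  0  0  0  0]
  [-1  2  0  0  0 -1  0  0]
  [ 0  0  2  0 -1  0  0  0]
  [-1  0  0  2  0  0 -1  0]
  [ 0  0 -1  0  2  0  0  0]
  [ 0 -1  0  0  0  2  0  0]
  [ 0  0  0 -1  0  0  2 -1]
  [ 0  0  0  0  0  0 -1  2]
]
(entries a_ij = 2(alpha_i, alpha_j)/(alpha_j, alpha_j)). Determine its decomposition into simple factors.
A2 + A6

The diagram associated to this matrix has two connected components: the simple roots {alpha_3, alpha_5} form a chain of 2 nodes with single edges (A_2), and {alpha_1, alpha_2, alpha_4, alpha_6, alpha_7, alpha_8} form a chain of 6 nodes with single edges (A_6). A semisimple Lie algebra decomposes uniquely as the direct sum of simple ideals, one per connected component of its Dynkin diagram, so g ≅ A_2 ⊕ A_6 (dimension 8 + 48 = 56).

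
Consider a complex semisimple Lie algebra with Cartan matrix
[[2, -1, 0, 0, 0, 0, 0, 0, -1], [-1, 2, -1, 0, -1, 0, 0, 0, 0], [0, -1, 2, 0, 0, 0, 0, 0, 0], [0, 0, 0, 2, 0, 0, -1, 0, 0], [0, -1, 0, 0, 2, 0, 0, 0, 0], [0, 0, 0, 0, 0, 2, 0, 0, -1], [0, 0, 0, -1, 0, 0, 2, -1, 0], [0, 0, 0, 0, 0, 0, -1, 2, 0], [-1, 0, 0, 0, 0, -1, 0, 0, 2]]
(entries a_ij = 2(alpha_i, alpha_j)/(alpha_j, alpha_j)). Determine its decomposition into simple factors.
The diagram associated to this matrix has two connected components: the simple roots {alpha_4, alpha_7, alpha_8} form a chain of 3 nodes with single edges (A_3), and {alpha_1, alpha_2, alpha_3, alpha_5, alpha_6, alpha_9} form a chain of 4 nodes with a fork of two nodes at one end (D_6). A semisimple Lie algebra decomposes uniquely as the direct sum of simple ideals, one per connected component of its Dynkin diagram, so g ≅ A_3 ⊕ D_6 (dimension 15 + 66 = 81).

type A_3 ⊕ type D_6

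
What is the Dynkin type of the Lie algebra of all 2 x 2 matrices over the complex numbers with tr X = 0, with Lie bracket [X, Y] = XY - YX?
type A_1

This is sl(2), which has dimension 2^2 - 1 = 3 and rank 2 - 1 = 1 (a Cartan subalgebra is the diagonal traceless matrices). In the classification of classical Lie algebras, the special linear algebra sl(n+1) has type A_n; here n = 1, so the Dynkin diagram is a chain of 1 nodes with single edges (A_1). Hence the type is A_1.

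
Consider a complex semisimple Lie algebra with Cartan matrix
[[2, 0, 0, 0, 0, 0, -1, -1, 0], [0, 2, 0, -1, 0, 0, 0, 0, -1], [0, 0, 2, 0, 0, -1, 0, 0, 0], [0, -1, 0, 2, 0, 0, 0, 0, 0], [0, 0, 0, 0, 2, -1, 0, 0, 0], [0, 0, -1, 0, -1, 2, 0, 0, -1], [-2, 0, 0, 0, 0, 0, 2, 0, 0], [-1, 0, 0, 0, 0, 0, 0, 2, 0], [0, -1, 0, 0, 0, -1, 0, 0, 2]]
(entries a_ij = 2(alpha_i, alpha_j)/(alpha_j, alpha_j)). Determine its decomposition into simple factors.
The diagram associated to this matrix has two connected components: the simple roots {alpha_1, alpha_7, alpha_8} form a chain of 3 nodes with a double edge at one end; the terminal node there is the unique long simple root (C_3), and {alpha_2, alpha_3, alpha_4, alpha_5, alpha_6, alpha_9} form a chain of 4 nodes with a fork of two nodes at one end (D_6). A semisimple Lie algebra decomposes uniquely as the direct sum of simple ideals, one per connected component of its Dynkin diagram, so g ≅ C_3 ⊕ D_6 (dimension 21 + 66 = 87).

C_3 (sp(6)) + D_6 (so(12))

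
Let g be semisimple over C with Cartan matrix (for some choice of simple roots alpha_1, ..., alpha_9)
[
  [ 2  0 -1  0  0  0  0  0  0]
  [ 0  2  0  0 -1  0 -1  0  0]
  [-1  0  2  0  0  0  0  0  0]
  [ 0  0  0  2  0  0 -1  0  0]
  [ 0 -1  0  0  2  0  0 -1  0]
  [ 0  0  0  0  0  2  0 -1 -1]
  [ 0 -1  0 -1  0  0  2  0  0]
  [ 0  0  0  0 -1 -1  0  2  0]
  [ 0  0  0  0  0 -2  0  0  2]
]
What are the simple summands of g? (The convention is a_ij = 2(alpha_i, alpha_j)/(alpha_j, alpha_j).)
The diagram associated to this matrix has two connected components: the simple roots {alpha_1, alpha_3} form a chain of 2 nodes with single edges (A_2), and {alpha_2, alpha_4, alpha_5, alpha_6, alpha_7, alpha_8, alpha_9} form a chain of 7 nodes with a double edge at one end; the terminal node there is the unique long simple root (C_7). A semisimple Lie algebra decomposes uniquely as the direct sum of simple ideals, one per connected component of its Dynkin diagram, so g ≅ A_2 ⊕ C_7 (dimension 8 + 105 = 113).

A_2 (sl(3)) + C_7 (sp(14))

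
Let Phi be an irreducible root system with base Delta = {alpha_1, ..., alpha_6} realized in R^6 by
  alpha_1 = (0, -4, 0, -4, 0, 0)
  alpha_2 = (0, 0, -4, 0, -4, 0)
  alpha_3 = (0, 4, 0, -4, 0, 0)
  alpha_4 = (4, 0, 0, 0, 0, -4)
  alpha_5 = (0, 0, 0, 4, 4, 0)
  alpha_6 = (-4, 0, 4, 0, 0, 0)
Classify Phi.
D_6 (so(12))

Compute the Cartan integers a_ij = 2(alpha_i, alpha_j)/(alpha_j, alpha_j); the resulting 6x6 Cartan matrix is
[[2, 0, 0, 0, -1, 0], [0, 2, 0, 0, -1, -1], [0, 0, 2, 0, -1, 0], [0, 0, 0, 2, 0, -1], [-1, -1, -1, 0, 2, 0], [0, -1, 0, -1, 0, 2]].
All simple roots have the same length, so the diagram is simply laced. The associated Dynkin diagram is a chain of 4 nodes with a fork of two nodes at one end (D_6), so the type is D_6 (the algebra so(12)).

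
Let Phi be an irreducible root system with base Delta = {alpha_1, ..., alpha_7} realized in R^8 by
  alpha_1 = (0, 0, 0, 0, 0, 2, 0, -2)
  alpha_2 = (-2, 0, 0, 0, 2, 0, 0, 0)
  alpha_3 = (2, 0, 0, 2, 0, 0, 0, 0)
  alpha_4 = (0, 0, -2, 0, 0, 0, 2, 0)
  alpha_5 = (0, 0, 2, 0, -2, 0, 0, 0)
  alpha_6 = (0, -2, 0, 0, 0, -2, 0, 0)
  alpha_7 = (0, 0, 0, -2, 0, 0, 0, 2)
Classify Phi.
A7

Compute the Cartan integers a_ij = 2(alpha_i, alpha_j)/(alpha_j, alpha_j); the resulting 7x7 Cartan matrix is
[[2, 0, 0, 0, 0, -1, -1], [0, 2, -1, 0, -1, 0, 0], [0, -1, 2, 0, 0, 0, -1], [0, 0, 0, 2, -1, 0, 0], [0, -1, 0, -1, 2, 0, 0], [-1, 0, 0, 0, 0, 2, 0], [-1, 0, -1, 0, 0, 0, 2]].
All simple roots have the same length, so the diagram is simply laced. The associated Dynkin diagram is a chain of 7 nodes with single edges (A_7), so the type is A_7 (the algebra sl(8)).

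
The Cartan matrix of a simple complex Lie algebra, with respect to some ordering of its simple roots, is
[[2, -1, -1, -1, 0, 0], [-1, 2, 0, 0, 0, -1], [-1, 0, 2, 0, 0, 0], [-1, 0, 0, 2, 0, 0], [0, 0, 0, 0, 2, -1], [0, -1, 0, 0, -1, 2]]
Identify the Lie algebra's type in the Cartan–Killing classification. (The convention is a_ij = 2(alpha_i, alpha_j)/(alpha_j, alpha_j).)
The matrix has rank 6 with 2's on the diagonal. Reading the off-diagonal entries as Dynkin edges (a single edge where a_ij = a_ji = -1; a double or triple edge where a_ij * a_ji = 2 or 3), the diagram is a chain of 4 nodes with a fork of two nodes at one end (D_6). One simple-root ordering that puts it in standard form is (alpha_5, alpha_6, alpha_2, alpha_1, alpha_3, alpha_4). So the algebra is type D_6, i.e. so(12).

D6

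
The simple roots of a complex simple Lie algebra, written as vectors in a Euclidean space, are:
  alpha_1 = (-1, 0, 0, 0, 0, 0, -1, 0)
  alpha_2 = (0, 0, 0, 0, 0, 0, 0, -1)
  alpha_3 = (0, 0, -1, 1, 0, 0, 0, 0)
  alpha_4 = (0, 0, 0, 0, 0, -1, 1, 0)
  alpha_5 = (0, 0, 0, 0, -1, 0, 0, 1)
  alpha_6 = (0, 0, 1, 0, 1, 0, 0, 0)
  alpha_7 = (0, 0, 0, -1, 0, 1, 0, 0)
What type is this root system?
type B_7

Compute the Cartan integers a_ij = 2(alpha_i, alpha_j)/(alpha_j, alpha_j); the resulting 7x7 Cartan matrix is
[[2, 0, 0, -1, 0, 0, 0], [0, 2, 0, 0, -1, 0, 0], [0, 0, 2, 0, 0, -1, -1], [-1, 0, 0, 2, 0, 0, -1], [0, -2, 0, 0, 2, -1, 0], [0, 0, -1, 0, -1, 2, 0], [0, 0, -1, -1, 0, 0, 2]].
The roots have two lengths (squared-length ratio 2:1); the short ones are alpha_{2}. The associated Dynkin diagram is a chain of 7 nodes with a double edge at one end; the terminal node there is the unique short simple root (B_7), so the type is B_7 (the algebra so(15)).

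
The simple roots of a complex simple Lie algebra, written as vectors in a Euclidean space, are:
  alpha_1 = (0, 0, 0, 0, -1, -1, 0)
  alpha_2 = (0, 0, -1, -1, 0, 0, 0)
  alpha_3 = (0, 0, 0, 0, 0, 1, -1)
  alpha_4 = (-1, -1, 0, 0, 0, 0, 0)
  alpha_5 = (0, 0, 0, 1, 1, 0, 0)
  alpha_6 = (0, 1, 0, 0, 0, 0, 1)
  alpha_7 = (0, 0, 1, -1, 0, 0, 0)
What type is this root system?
Compute the Cartan integers a_ij = 2(alpha_i, alpha_j)/(alpha_j, alpha_j); the resulting 7x7 Cartan matrix is
[[2, 0, -1, 0, -1, 0, 0], [0, 2, 0, 0, -1, 0, 0], [-1, 0, 2, 0, 0, -1, 0], [0, 0, 0, 2, 0, -1, 0], [-1, -1, 0, 0, 2, 0, -1], [0, 0, -1, -1, 0, 2, 0], [0, 0, 0, 0, -1, 0, 2]].
All simple roots have the same length, so the diagram is simply laced. The associated Dynkin diagram is a chain of 5 nodes with a fork of two nodes at one end (D_7), so the type is D_7 (the algebra so(14)).

type D_7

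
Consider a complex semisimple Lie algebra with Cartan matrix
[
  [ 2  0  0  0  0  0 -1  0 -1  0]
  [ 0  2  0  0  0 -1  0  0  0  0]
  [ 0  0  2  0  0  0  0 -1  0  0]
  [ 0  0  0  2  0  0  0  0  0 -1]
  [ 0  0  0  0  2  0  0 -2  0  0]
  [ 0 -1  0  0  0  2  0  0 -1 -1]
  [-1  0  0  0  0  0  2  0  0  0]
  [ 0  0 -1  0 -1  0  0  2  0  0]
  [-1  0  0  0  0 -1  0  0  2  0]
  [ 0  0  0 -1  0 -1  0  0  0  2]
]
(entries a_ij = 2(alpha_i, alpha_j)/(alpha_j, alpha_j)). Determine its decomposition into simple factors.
The diagram associated to this matrix has two connected components: the simple roots {alpha_3, alpha_5, alpha_8} form a chain of 3 nodes with a double edge at one end; the terminal node there is the unique long simple root (C_3), and {alpha_1, alpha_2, alpha_4, alpha_6, alpha_7, alpha_9, alpha_10} form a chain of 6 nodes with one extra node attached to the third node from one end (E_7). A semisimple Lie algebra decomposes uniquely as the direct sum of simple ideals, one per connected component of its Dynkin diagram, so g ≅ C_3 ⊕ E_7 (dimension 21 + 133 = 154).

type C_3 + type E_7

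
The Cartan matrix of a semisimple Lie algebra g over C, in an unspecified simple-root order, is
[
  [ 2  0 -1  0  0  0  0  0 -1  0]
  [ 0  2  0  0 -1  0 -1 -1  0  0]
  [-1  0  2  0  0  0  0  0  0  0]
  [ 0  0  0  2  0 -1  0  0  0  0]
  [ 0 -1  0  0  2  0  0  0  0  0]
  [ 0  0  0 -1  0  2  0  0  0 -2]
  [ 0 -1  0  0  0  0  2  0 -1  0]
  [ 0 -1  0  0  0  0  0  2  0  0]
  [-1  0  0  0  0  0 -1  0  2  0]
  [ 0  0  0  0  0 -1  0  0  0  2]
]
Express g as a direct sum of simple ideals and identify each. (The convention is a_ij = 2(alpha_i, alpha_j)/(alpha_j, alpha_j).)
The diagram associated to this matrix has two connected components: the simple roots {alpha_4, alpha_6, alpha_10} form a chain of 3 nodes with a double edge at one end; the terminal node there is the unique short simple root (B_3), and {alpha_1, alpha_2, alpha_3, alpha_5, alpha_7, alpha_8, alpha_9} form a chain of 5 nodes with a fork of two nodes at one end (D_7). A semisimple Lie algebra decomposes uniquely as the direct sum of simple ideals, one per connected component of its Dynkin diagram, so g ≅ B_3 ⊕ D_7 (dimension 21 + 91 = 112).

B_3 (so(7)) ⊕ D_7 (so(14))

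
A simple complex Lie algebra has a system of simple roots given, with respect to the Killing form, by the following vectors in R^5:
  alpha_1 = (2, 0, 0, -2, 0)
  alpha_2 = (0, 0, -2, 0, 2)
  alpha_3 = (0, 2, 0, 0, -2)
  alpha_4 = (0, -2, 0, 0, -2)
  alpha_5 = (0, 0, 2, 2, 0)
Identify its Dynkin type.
D_5 (so(10))

Compute the Cartan integers a_ij = 2(alpha_i, alpha_j)/(alpha_j, alpha_j); the resulting 5x5 Cartan matrix is
[[2, 0, 0, 0, -1], [0, 2, -1, -1, -1], [0, -1, 2, 0, 0], [0, -1, 0, 2, 0], [-1, -1, 0, 0, 2]].
All simple roots have the same length, so the diagram is simply laced. The associated Dynkin diagram is a chain of 3 nodes with a fork of two nodes at one end (D_5), so the type is D_5 (the algebra so(10)).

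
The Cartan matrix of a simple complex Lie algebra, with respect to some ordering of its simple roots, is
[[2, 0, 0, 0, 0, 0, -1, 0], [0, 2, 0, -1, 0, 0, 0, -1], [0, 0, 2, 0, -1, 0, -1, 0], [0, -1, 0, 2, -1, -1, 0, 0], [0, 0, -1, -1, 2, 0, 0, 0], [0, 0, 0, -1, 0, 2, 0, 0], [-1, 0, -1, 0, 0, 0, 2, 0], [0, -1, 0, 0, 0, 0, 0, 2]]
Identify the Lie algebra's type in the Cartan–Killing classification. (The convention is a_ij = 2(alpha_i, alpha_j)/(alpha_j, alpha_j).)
The matrix has rank 8 with 2's on the diagonal. Reading the off-diagonal entries as Dynkin edges (a single edge where a_ij = a_ji = -1; a double or triple edge where a_ij * a_ji = 2 or 3), the diagram is a chain of 7 nodes with one extra node attached to the third node from one end (E_8). One simple-root ordering that puts it in standard form is (alpha_8, alpha_6, alpha_2, alpha_4, alpha_5, alpha_3, alpha_7, alpha_1). So the algebra is type E_8.

type E_8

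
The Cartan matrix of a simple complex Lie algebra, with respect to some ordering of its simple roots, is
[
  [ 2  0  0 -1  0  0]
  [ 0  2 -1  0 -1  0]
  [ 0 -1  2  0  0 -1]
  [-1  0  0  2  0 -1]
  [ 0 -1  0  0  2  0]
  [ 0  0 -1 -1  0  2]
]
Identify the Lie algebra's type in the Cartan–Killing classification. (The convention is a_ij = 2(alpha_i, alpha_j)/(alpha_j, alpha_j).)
The matrix has rank 6 with 2's on the diagonal. Reading the off-diagonal entries as Dynkin edges (a single edge where a_ij = a_ji = -1; a double or triple edge where a_ij * a_ji = 2 or 3), the diagram is a chain of 6 nodes with single edges (A_6). One simple-root ordering that puts it in standard form is (alpha_1, alpha_4, alpha_6, alpha_3, alpha_2, alpha_5). So the algebra is type A_6, i.e. sl(7).

A_6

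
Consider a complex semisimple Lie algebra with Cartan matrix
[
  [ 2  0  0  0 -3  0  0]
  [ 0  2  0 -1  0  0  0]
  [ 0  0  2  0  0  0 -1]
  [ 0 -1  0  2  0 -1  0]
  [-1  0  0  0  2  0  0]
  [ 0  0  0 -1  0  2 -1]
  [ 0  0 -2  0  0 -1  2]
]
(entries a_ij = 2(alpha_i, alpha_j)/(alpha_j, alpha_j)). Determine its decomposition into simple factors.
B_5 ⊕ G_2

The diagram associated to this matrix has two connected components: the simple roots {alpha_2, alpha_3, alpha_4, alpha_6, alpha_7} form a chain of 5 nodes with a double edge at one end; the terminal node there is the unique short simple root (B_5), and {alpha_1, alpha_5} form two nodes joined by a triple edge (G_2). A semisimple Lie algebra decomposes uniquely as the direct sum of simple ideals, one per connected component of its Dynkin diagram, so g ≅ B_5 ⊕ G_2 (dimension 55 + 14 = 69).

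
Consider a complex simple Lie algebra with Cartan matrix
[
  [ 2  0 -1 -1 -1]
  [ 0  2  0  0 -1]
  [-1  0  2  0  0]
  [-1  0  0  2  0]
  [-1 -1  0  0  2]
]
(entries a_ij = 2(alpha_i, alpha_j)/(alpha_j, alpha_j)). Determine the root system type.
The matrix has rank 5 with 2's on the diagonal. Reading the off-diagonal entries as Dynkin edges (a single edge where a_ij = a_ji = -1; a double or triple edge where a_ij * a_ji = 2 or 3), the diagram is a chain of 3 nodes with a fork of two nodes at one end (D_5). One simple-root ordering that puts it in standard form is (alpha_2, alpha_5, alpha_1, alpha_4, alpha_3). So the algebra is type D_5, i.e. so(10).

D5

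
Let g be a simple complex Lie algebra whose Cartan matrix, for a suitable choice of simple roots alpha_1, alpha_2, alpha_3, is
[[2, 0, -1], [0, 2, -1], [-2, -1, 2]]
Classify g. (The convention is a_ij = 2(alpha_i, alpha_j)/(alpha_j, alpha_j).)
B_3

The matrix has rank 3 with 2's on the diagonal. Reading the off-diagonal entries as Dynkin edges (a single edge where a_ij = a_ji = -1; a double or triple edge where a_ij * a_ji = 2 or 3), the diagram is a chain of 3 nodes with a double edge at one end; the terminal node there is the unique short simple root (B_3). One simple-root ordering that puts it in standard form is (alpha_2, alpha_3, alpha_1). So the algebra is type B_3, i.e. so(7).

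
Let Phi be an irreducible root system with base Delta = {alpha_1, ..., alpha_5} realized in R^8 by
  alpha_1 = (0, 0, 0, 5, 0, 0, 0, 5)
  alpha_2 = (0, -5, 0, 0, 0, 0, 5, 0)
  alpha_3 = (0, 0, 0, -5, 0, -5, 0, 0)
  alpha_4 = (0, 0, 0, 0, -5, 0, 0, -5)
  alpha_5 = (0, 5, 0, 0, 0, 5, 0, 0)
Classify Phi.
A5

Compute the Cartan integers a_ij = 2(alpha_i, alpha_j)/(alpha_j, alpha_j); the resulting 5x5 Cartan matrix is
[[2, 0, -1, -1, 0], [0, 2, 0, 0, -1], [-1, 0, 2, 0, -1], [-1, 0, 0, 2, 0], [0, -1, -1, 0, 2]].
All simple roots have the same length, so the diagram is simply laced. The associated Dynkin diagram is a chain of 5 nodes with single edges (A_5), so the type is A_5 (the algebra sl(6)).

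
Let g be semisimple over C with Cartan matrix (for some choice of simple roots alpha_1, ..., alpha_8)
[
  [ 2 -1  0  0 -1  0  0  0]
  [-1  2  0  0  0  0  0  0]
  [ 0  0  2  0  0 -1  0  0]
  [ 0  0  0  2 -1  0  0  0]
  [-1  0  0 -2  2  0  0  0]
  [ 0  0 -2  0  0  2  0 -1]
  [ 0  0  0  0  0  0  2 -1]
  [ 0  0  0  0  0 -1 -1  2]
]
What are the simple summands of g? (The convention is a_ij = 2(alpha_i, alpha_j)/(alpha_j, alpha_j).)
type B_4 + type B_4

The diagram associated to this matrix has two connected components: the simple roots {alpha_1, alpha_2, alpha_4, alpha_5} form a chain of 4 nodes with a double edge at one end; the terminal node there is the unique short simple root (B_4), and {alpha_3, alpha_6, alpha_7, alpha_8} form a chain of 4 nodes with a double edge at one end; the terminal node there is the unique short simple root (B_4). A semisimple Lie algebra decomposes uniquely as the direct sum of simple ideals, one per connected component of its Dynkin diagram, so g ≅ B_4 ⊕ B_4 (dimension 36 + 36 = 72).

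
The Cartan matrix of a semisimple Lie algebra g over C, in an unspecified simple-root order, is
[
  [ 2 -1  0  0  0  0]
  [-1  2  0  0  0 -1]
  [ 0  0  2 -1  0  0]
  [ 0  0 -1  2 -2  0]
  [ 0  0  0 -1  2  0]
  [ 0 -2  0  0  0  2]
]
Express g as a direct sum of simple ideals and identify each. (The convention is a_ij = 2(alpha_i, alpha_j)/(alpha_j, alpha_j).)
B_3 ⊕ C_3

The diagram associated to this matrix has two connected components: the simple roots {alpha_3, alpha_4, alpha_5} form a chain of 3 nodes with a double edge at one end; the terminal node there is the unique short simple root (B_3), and {alpha_1, alpha_2, alpha_6} form a chain of 3 nodes with a double edge at one end; the terminal node there is the unique long simple root (C_3). A semisimple Lie algebra decomposes uniquely as the direct sum of simple ideals, one per connected component of its Dynkin diagram, so g ≅ B_3 ⊕ C_3 (dimension 21 + 21 = 42).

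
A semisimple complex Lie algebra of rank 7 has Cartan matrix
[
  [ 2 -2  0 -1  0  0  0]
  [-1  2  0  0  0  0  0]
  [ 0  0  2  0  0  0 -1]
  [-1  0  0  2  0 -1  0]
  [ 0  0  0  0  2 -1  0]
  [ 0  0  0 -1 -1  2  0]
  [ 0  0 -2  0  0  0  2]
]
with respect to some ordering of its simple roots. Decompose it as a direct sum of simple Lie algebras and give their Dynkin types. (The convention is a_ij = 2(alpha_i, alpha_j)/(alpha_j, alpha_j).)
B_2 + B_5

The diagram associated to this matrix has two connected components: the simple roots {alpha_3, alpha_7} form a chain of 2 nodes with a double edge at one end; the terminal node there is the unique short simple root (B_2), and {alpha_1, alpha_2, alpha_4, alpha_5, alpha_6} form a chain of 5 nodes with a double edge at one end; the terminal node there is the unique short simple root (B_5). A semisimple Lie algebra decomposes uniquely as the direct sum of simple ideals, one per connected component of its Dynkin diagram, so g ≅ B_2 ⊕ B_5 (dimension 10 + 55 = 65).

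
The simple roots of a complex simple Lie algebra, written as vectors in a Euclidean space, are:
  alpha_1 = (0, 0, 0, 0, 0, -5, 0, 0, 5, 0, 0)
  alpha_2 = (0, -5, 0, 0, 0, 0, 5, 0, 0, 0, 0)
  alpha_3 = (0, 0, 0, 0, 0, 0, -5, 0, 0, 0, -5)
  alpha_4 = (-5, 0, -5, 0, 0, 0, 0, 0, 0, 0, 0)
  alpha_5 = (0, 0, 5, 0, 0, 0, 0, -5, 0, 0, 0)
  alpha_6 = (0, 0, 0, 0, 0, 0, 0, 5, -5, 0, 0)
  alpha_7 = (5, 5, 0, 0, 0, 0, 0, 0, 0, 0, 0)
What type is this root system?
A_7 (sl(8))

Compute the Cartan integers a_ij = 2(alpha_i, alpha_j)/(alpha_j, alpha_j); the resulting 7x7 Cartan matrix is
[[2, 0, 0, 0, 0, -1, 0], [0, 2, -1, 0, 0, 0, -1], [0, -1, 2, 0, 0, 0, 0], [0, 0, 0, 2, -1, 0, -1], [0, 0, 0, -1, 2, -1, 0], [-1, 0, 0, 0, -1, 2, 0], [0, -1, 0, -1, 0, 0, 2]].
All simple roots have the same length, so the diagram is simply laced. The associated Dynkin diagram is a chain of 7 nodes with single edges (A_7), so the type is A_7 (the algebra sl(8)).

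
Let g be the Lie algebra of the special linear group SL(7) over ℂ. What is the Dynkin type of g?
A_6

This is sl(7), which has dimension 7^2 - 1 = 48 and rank 7 - 1 = 6 (a Cartan subalgebra is the diagonal traceless matrices). In the classification of classical Lie algebras, the special linear algebra sl(n+1) has type A_n; here n = 6, so the Dynkin diagram is a chain of 6 nodes with single edges (A_6). Hence the type is A_6.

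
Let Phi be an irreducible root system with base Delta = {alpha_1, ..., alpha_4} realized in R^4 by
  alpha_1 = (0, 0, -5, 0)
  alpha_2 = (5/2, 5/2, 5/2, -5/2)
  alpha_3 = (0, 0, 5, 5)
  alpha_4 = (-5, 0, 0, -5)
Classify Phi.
F4

Compute the Cartan integers a_ij = 2(alpha_i, alpha_j)/(alpha_j, alpha_j); the resulting 4x4 Cartan matrix is
[[2, -1, -1, 0], [-1, 2, 0, 0], [-2, 0, 2, -1], [0, 0, -1, 2]].
The roots have two lengths (squared-length ratio 2:1); the short ones are alpha_{1,2}. The associated Dynkin diagram is a chain of 4 nodes with a double edge between the middle two (F_4), so the type is F_4.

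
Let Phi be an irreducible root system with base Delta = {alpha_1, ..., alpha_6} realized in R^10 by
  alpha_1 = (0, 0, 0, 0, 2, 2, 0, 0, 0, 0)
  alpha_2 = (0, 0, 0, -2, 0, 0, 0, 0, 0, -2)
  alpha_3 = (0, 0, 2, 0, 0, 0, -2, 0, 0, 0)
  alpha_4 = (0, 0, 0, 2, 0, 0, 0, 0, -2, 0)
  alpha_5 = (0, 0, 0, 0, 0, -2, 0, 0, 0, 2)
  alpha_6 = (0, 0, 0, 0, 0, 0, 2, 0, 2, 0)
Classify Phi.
A_6

Compute the Cartan integers a_ij = 2(alpha_i, alpha_j)/(alpha_j, alpha_j); the resulting 6x6 Cartan matrix is
[[2, 0, 0, 0, -1, 0], [0, 2, 0, -1, -1, 0], [0, 0, 2, 0, 0, -1], [0, -1, 0, 2, 0, -1], [-1, -1, 0, 0, 2, 0], [0, 0, -1, -1, 0, 2]].
All simple roots have the same length, so the diagram is simply laced. The associated Dynkin diagram is a chain of 6 nodes with single edges (A_6), so the type is A_6 (the algebra sl(7)).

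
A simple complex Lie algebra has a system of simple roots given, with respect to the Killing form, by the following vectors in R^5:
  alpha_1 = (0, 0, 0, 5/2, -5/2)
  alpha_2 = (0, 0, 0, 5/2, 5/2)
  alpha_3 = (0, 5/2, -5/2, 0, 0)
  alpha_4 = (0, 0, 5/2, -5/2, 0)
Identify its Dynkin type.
Compute the Cartan integers a_ij = 2(alpha_i, alpha_j)/(alpha_j, alpha_j); the resulting 4x4 Cartan matrix is
[[2, 0, 0, -1], [0, 2, 0, -1], [0, 0, 2, -1], [-1, -1, -1, 2]].
All simple roots have the same length, so the diagram is simply laced. The associated Dynkin diagram is a chain of 2 nodes with a fork of two nodes at one end (D_4), so the type is D_4 (the algebra so(8)).

D4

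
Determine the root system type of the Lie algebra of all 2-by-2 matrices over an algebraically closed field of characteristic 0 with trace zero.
This is sl(2), which has dimension 2^2 - 1 = 3 and rank 2 - 1 = 1 (a Cartan subalgebra is the diagonal traceless matrices). In the classification of classical Lie algebras, the special linear algebra sl(n+1) has type A_n; here n = 1, so the Dynkin diagram is a chain of 1 nodes with single edges (A_1). Hence the type is A_1.

A_1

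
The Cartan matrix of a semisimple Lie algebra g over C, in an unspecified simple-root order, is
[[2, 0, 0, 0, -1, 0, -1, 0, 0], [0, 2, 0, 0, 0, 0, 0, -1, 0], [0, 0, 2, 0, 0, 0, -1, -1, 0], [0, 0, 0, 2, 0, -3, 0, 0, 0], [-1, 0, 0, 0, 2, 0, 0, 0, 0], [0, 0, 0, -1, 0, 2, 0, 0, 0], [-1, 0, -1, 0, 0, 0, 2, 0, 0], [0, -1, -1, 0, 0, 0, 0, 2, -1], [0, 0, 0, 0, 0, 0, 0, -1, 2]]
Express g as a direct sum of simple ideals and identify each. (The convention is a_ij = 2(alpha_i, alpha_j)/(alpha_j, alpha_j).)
The diagram associated to this matrix has two connected components: the simple roots {alpha_1, alpha_2, alpha_3, alpha_5, alpha_7, alpha_8, alpha_9} form a chain of 5 nodes with a fork of two nodes at one end (D_7), and {alpha_4, alpha_6} form two nodes joined by a triple edge (G_2). A semisimple Lie algebra decomposes uniquely as the direct sum of simple ideals, one per connected component of its Dynkin diagram, so g ≅ D_7 ⊕ G_2 (dimension 91 + 14 = 105).

D_7 + G_2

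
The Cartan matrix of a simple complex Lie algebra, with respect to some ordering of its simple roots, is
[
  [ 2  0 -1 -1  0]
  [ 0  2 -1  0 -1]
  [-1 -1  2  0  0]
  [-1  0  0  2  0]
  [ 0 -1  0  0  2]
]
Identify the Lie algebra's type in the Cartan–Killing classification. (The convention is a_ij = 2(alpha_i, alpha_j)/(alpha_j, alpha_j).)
The matrix has rank 5 with 2's on the diagonal. Reading the off-diagonal entries as Dynkin edges (a single edge where a_ij = a_ji = -1; a double or triple edge where a_ij * a_ji = 2 or 3), the diagram is a chain of 5 nodes with single edges (A_5). One simple-root ordering that puts it in standard form is (alpha_4, alpha_1, alpha_3, alpha_2, alpha_5). So the algebra is type A_5, i.e. sl(6).

A5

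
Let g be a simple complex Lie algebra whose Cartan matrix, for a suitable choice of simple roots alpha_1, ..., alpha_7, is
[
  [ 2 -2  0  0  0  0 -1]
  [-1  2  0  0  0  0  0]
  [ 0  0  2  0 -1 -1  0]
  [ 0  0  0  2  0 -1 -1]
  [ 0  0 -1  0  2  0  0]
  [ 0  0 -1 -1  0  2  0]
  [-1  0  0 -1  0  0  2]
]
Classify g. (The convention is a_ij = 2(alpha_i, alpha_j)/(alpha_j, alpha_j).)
The matrix has rank 7 with 2's on the diagonal. Reading the off-diagonal entries as Dynkin edges (a single edge where a_ij = a_ji = -1; a double or triple edge where a_ij * a_ji = 2 or 3), the diagram is a chain of 7 nodes with a double edge at one end; the terminal node there is the unique short simple root (B_7). One simple-root ordering that puts it in standard form is (alpha_5, alpha_3, alpha_6, alpha_4, alpha_7, alpha_1, alpha_2). So the algebra is type B_7, i.e. so(15).

type B_7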